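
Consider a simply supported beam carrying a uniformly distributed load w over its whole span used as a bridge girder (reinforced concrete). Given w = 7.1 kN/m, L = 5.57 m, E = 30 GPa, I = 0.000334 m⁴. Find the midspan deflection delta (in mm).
Model: a simply supported beam carrying a uniformly distributed load w over its whole span, so delta = (5·w·L^4) / (384·E·I).
Convert to SI units:
  w = 7.1 kN/m = 7100 N/m
  E = 30 GPa = 3 × 10¹⁰ Pa
Substitute:
  delta = (5 × 7100 × 5.57^4) / (384 × (3 × 10¹⁰) × 0.000334)
  delta = 0.008881 m
Convert: delta = 0.008881 m = 8.881 mm
Final answer: delta = 8.881 mm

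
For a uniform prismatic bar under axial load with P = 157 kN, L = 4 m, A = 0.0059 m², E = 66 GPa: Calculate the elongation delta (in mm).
Model: a uniform prismatic bar under axial load, so delta = (P·L) / (A·E).
Convert to SI units:
  P = 157 kN = 157000 N
  E = 66 GPa = 6.6 × 10¹⁰ Pa
Substitute:
  delta = (157000 × 4) / (0.0059 × (6.6 × 10¹⁰))
  delta = 0.001613 m
Convert: delta = 0.001613 m = 1.613 mm
Final answer: delta = 1.613 mm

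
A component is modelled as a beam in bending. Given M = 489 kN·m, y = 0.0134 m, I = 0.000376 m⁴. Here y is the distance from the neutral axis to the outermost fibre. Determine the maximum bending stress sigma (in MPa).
Model: a beam in bending, so sigma = (M·y) / I.
Convert to SI units:
  M = 489 kN·m = 489000 N·m
Substitute:
  sigma = (489000 × 0.0134) / 0.000376
  sigma = 1.743 × 10⁷ Pa
Convert: sigma = 1.743 × 10⁷ Pa = 17.43 MPa
Final answer: sigma = 17.43 MPa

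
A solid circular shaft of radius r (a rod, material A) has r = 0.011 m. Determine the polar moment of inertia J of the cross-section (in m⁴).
Model: a solid circular shaft of radius r, so J = (π·r^4) / 2.
Substitute:
  J = (π × 0.011^4) / 2
  J = 2.3 × 10⁻⁸ m⁴
Final answer: J = 2.3 × 10⁻⁸ m⁴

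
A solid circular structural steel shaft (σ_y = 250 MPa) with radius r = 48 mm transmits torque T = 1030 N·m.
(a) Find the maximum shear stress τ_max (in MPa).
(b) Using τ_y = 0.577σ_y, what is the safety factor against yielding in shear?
(a) For a solid circular shaft, τ_max = T·r/J with J = π·r^4/2, i.e. τ_max = 2·T / (π·r^3). Convert r = 48 mm = 0.048 m.
  τ_max = (2 × 1030) / (π × 0.048^3) = 5.929 × 10⁶ Pa = 5.929 MPa
(b) τ_y = 0.577 × 250 = 144.25 MPa
  SF = τ_y/τ_max = 144.25 / 5.929 = 24.33
Final answer: (a) τ_max = 5.929 MPa, (b) SF = 24.33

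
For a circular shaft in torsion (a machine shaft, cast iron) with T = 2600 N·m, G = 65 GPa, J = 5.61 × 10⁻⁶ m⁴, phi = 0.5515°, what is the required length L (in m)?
Model: a circular shaft in torsion, so phi = (T·L) / (G·J).
Solve for L: L = (phi·G·J) / T.
Convert to SI units:
  G = 65 GPa = 6.5 × 10¹⁰ Pa
  phi = 0.5515° = 0.009625 rad
Substitute:
  L = (0.009625 × (6.5 × 10¹⁰) × (5.61 × 10⁻⁶)) / 2600
  L = 1.35 m
Final answer: L = 1.35 m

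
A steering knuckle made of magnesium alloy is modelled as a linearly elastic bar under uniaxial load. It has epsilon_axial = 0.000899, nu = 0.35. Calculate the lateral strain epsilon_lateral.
Model: a linearly elastic bar under uniaxial load, so epsilon_lateral = -nu·epsilon_axial.
Substitute:
  epsilon_lateral = -(0.35 × 0.000899)
  epsilon_lateral = -0.0003146
Final answer: epsilon_lateral = -0.0003146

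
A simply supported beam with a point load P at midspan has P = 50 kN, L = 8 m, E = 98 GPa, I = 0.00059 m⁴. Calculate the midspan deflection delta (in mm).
Model: a simply supported beam with a point load P at midspan, so delta = (P·L^3) / (48·E·I).
Convert to SI units:
  P = 50 kN = 50000 N
  E = 98 GPa = 9.8 × 10¹⁰ Pa
Substitute:
  delta = (50000 × 8^3) / (48 × (9.8 × 10¹⁰) × 0.00059)
  delta = 0.009224 m
Convert: delta = 0.009224 m = 9.224 mm
Final answer: delta = 9.224 mm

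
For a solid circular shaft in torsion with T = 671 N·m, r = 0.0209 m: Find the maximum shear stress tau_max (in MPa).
Model: a solid circular shaft in torsion, so tau_max = (2·T) / (π·r^3).
Substitute:
  tau_max = (2 × 671) / (π × 0.0209^3)
  tau_max = 4.679 × 10⁷ Pa
Convert: tau_max = 4.679 × 10⁷ Pa = 46.79 MPa
Final answer: tau_max = 46.79 MPa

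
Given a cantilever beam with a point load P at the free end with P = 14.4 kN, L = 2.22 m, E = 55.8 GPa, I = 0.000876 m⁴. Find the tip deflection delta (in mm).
Model: a cantilever beam with a point load P at the free end, so delta = (P·L^3) / (3·E·I).
Convert to SI units:
  P = 14.4 kN = 14400 N
  E = 55.8 GPa = 5.58 × 10¹⁰ Pa
Substitute:
  delta = (14400 × 2.22^3) / (3 × (5.58 × 10¹⁰) × 0.000876)
  delta = 0.001074 m
Convert: delta = 0.001074 m = 1.074 mm
Final answer: delta = 1.074 mm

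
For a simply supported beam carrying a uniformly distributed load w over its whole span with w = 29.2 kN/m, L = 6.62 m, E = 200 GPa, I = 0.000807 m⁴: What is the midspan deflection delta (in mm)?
Model: a simply supported beam carrying a uniformly distributed load w over its whole span, so delta = (5·w·L^4) / (384·E·I).
Convert to SI units:
  w = 29.2 kN/m = 29200 N/m
  E = 200 GPa = 2 × 10¹¹ Pa
Substitute:
  delta = (5 × 29200 × 6.62^4) / (384 × (2 × 10¹¹) × 0.000807)
  delta = 0.004524 m
Convert: delta = 0.004524 m = 4.524 mm
Final answer: delta = 4.524 mm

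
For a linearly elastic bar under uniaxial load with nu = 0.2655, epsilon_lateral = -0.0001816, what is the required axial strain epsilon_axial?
Model: a linearly elastic bar under uniaxial load, so epsilon_lateral = -nu·epsilon_axial.
Solve for epsilon_axial: epsilon_axial = -epsilon_lateral / nu.
Substitute:
  epsilon_axial = -(-0.0001816) / 0.2655
  epsilon_axial = 0.000684
Final answer: epsilon_axial = 0.000684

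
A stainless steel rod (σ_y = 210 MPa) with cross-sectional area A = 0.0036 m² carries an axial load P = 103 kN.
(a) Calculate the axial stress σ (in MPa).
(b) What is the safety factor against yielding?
(a) Axial stress σ = P/A. Convert P = 103 kN = 103000 N.
  σ = 103000 / 0.0036 = 2.861 × 10⁷ Pa = 28.61 MPa
(b) Safety factor SF = σ_y/σ = 210 / 28.61 = 7.34
Final answer: (a) σ = 28.61 MPa, (b) SF = 7.34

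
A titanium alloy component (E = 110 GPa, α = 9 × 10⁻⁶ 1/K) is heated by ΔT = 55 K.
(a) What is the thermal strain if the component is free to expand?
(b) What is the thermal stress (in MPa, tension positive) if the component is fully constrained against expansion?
(a) Free thermal strain ε_th = α·ΔT = (9 × 10⁻⁶) × 55 = 0.000495
(b) Fully constrained, the expansion is suppressed, so σ = -E·α·ΔT. Convert E = 110 GPa = 1.1 × 10¹¹ Pa.
  σ = -(1.1 × 10¹¹) × (9 × 10⁻⁶) × 55 = -5.445 × 10⁷ Pa = -54.45 MPa (compressive)
Final answer: (a) ε_th = 0.000495, (b) σ = -54.45 MPa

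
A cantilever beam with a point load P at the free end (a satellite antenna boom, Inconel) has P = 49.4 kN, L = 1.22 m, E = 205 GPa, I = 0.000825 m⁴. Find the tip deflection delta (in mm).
Model: a cantilever beam with a point load P at the free end, so delta = (P·L^3) / (3·E·I).
Convert to SI units:
  P = 49.4 kN = 49400 N
  E = 205 GPa = 2.05 × 10¹¹ Pa
Substitute:
  delta = (49400 × 1.22^3) / (3 × (2.05 × 10¹¹) × 0.000825)
  delta = 0.0001768 m
Convert: delta = 0.0001768 m = 0.1768 mm
Final answer: delta = 0.1768 mm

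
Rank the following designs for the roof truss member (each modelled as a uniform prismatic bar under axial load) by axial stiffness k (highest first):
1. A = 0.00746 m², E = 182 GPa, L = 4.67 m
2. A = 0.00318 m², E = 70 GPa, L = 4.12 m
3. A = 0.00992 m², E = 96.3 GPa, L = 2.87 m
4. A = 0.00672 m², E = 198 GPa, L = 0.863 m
Model: a uniform prismatic bar under axial load, so k = (A·E) / L (SI units).
  Case 1: k = (0.00746 × (1.82 × 10¹¹)) / 4.67 = 2.907 × 10⁸ N/m = 290.7 MN/m
  Case 2: k = (0.00318 × (7 × 10¹⁰)) / 4.12 = 5.403 × 10⁷ N/m = 54.03 MN/m
  Case 3: k = (0.00992 × (9.63 × 10¹⁰)) / 2.87 = 3.329 × 10⁸ N/m = 332.9 MN/m
  Case 4: k = (0.00672 × (1.98 × 10¹¹)) / 0.863 = 1.542 × 10⁹ N/m = 1542 MN/m
Ordering: 1542 MN/m (case 4) > 332.9 MN/m (case 3) > 290.7 MN/m (case 1) > 54.03 MN/m (case 2)
Final answer: 4, 3, 1, 2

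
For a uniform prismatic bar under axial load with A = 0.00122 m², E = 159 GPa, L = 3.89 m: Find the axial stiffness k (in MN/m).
Model: a uniform prismatic bar under axial load, so k = (A·E) / L.
Convert to SI units:
  E = 159 GPa = 1.59 × 10¹¹ Pa
Substitute:
  k = (0.00122 × (1.59 × 10¹¹)) / 3.89
  k = 4.987 × 10⁷ N/m
Convert: k = 4.987 × 10⁷ N/m = 49.87 MN/m
Final answer: k = 49.87 MN/m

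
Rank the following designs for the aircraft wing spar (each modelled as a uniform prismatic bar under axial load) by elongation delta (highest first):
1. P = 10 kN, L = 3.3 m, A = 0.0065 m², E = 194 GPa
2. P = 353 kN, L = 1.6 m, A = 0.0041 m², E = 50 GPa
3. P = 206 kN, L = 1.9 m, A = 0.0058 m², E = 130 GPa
Model: a uniform prismatic bar under axial load, so delta = (P·L) / (A·E) (SI units).
  Case 1: delta = (10000 × 3.3) / (0.0065 × (1.94 × 10¹¹)) = 2.617 × 10⁻⁵ m = 0.02617 mm
  Case 2: delta = (353000 × 1.6) / (0.0041 × (5 × 10¹⁰)) = 0.002755 m = 2.755 mm
  Case 3: delta = (206000 × 1.9) / (0.0058 × (1.3 × 10¹¹)) = 0.0005191 m = 0.5191 mm
Ordering: 2.755 mm (case 2) > 0.5191 mm (case 3) > 0.02617 mm (case 1)
Final answer: 2, 3, 1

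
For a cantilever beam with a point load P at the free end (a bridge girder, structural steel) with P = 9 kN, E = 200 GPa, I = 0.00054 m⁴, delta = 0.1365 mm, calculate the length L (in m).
Model: a cantilever beam with a point load P at the free end, so delta = (P·L^3) / (3·E·I).
Solve for L: L = ((3·delta·E·I) / P)^(1/3).
Convert to SI units:
  P = 9 kN = 9000 N
  E = 200 GPa = 2 × 10¹¹ Pa
  delta = 0.1365 mm = 0.0001365 m
Substitute:
  L = ((3 × 0.0001365 × (2 × 10¹¹) × 0.00054) / 9000)^(1/3)
  L = 1.7 m
Final answer: L = 1.7 m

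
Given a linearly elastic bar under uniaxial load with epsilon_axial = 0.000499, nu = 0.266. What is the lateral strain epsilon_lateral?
Model: a linearly elastic bar under uniaxial load, so epsilon_lateral = -nu·epsilon_axial.
Substitute:
  epsilon_lateral = -(0.266 × 0.000499)
  epsilon_lateral = -0.0001327
Final answer: epsilon_lateral = -0.0001327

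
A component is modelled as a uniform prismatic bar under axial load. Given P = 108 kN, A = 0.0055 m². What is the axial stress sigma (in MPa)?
Model: a uniform prismatic bar under axial load, so sigma = P / A.
Convert to SI units:
  P = 108 kN = 108000 N
Substitute:
  sigma = 108000 / 0.0055
  sigma = 1.964 × 10⁷ Pa
Convert: sigma = 1.964 × 10⁷ Pa = 19.64 MPa
Final answer: sigma = 19.64 MPa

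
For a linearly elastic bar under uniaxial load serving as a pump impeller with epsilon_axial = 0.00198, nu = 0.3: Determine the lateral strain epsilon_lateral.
Model: a linearly elastic bar under uniaxial load, so epsilon_lateral = -nu·epsilon_axial.
Substitute:
  epsilon_lateral = -(0.3 × 0.00198)
  epsilon_lateral = -0.000594
Final answer: epsilon_lateral = -0.000594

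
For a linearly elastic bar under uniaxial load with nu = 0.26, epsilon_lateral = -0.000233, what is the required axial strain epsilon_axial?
Model: a linearly elastic bar under uniaxial load, so epsilon_lateral = -nu·epsilon_axial.
Solve for epsilon_axial: epsilon_axial = -epsilon_lateral / nu.
Substitute:
  epsilon_axial = -(-0.000233) / 0.26
  epsilon_axial = 0.0008962
Final answer: epsilon_axial = 0.0008962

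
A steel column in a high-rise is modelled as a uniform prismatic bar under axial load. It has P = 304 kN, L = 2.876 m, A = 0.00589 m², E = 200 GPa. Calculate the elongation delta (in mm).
Model: a uniform prismatic bar under axial load, so delta = (P·L) / (A·E).
Convert to SI units:
  P = 304 kN = 304000 N
  E = 200 GPa = 2 × 10¹¹ Pa
Substitute:
  delta = (304000 × 2.876) / (0.00589 × (2 × 10¹¹))
  delta = 0.0007422 m
Convert: delta = 0.0007422 m = 0.7422 mm
Final answer: delta = 0.7422 mm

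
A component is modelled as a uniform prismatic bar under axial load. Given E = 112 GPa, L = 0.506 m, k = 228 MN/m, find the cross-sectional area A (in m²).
Model: a uniform prismatic bar under axial load, so k = (A·E) / L.
Solve for A: A = (k·L) / E.
Convert to SI units:
  E = 112 GPa = 1.12 × 10¹¹ Pa
  k = 228 MN/m = 2.28 × 10⁸ N/m
Substitute:
  A = ((2.28 × 10⁸) × 0.506) / (1.12 × 10¹¹)
  A = 0.00103 m²
Final answer: A = 0.00103 m²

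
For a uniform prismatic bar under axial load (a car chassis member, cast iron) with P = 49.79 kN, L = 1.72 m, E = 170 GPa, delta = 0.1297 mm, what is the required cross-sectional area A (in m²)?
Model: a uniform prismatic bar under axial load, so delta = (P·L) / (A·E).
Solve for A: A = (P·L) / (delta·E).
Convert to SI units:
  P = 49.79 kN = 49790 N
  E = 170 GPa = 1.7 × 10¹¹ Pa
  delta = 0.1297 mm = 0.0001297 m
Substitute:
  A = (49790 × 1.72) / (0.0001297 × (1.7 × 10¹¹))
  A = 0.003884 m²
Final answer: A = 0.003884 m²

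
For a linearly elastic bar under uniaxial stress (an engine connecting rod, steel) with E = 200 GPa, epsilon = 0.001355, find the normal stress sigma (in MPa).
Model: a linearly elastic bar under uniaxial stress, so epsilon = sigma / E.
Solve for sigma: sigma = epsilon·E.
Convert to SI units:
  E = 200 GPa = 2 × 10¹¹ Pa
Substitute:
  sigma = 0.001355 × (2 × 10¹¹)
  sigma = 2.71 × 10⁸ Pa
Convert: sigma = 2.71 × 10⁸ Pa = 271 MPa
Final answer: sigma = 271 MPa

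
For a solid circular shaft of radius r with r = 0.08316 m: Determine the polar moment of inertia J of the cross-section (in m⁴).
Model: a solid circular shaft of radius r, so J = (π·r^4) / 2.
Substitute:
  J = (π × 0.08316^4) / 2
  J = 7.512 × 10⁻⁵ m⁴
Final answer: J = 7.512 × 10⁻⁵ m⁴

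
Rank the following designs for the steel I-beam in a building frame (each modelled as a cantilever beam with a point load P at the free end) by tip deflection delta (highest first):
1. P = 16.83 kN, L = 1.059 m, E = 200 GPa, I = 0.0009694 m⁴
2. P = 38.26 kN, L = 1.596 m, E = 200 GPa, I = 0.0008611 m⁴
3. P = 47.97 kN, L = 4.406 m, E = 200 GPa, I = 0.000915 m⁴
Model: a cantilever beam with a point load P at the free end, so delta = (P·L^3) / (3·E·I) (SI units).
  Case 1: delta = (16830 × 1.059^3) / (3 × (2 × 10¹¹) × 0.0009694) = 3.437 × 10⁻⁵ m = 0.03437 mm
  Case 2: delta = (38260 × 1.596^3) / (3 × (2 × 10¹¹) × 0.0008611) = 0.0003011 m = 0.3011 mm
  Case 3: delta = (47970 × 4.406^3) / (3 × (2 × 10¹¹) × 0.000915) = 0.007474 m = 7.474 mm
Ordering: 7.474 mm (case 3) > 0.3011 mm (case 2) > 0.03437 mm (case 1)
Final answer: 3, 2, 1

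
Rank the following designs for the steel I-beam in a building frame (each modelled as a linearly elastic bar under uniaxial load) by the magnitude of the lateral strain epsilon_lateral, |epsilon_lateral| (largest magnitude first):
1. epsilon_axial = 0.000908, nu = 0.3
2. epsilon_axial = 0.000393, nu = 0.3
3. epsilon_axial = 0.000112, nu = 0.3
Model: a linearly elastic bar under uniaxial load, so epsilon_lateral = -nu·epsilon_axial (SI units).
  Case 1: epsilon_lateral = -(0.3 × 0.000908) = -0.0002724
  Case 2: epsilon_lateral = -(0.3 × 0.000393) = -0.0001179
  Case 3: epsilon_lateral = -(0.3 × 0.000112) = -3.36 × 10⁻⁵
Ordering by |epsilon_lateral|: 0.0002724 (case 1) > 0.0001179 (case 2) > 3.36 × 10⁻⁵ (case 3)
Final answer: 1, 2, 3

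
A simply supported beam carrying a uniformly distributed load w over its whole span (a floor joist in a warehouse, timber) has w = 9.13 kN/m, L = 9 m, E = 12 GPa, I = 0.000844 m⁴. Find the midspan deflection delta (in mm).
Model: a simply supported beam carrying a uniformly distributed load w over its whole span, so delta = (5·w·L^4) / (384·E·I).
Convert to SI units:
  w = 9.13 kN/m = 9130 N/m
  E = 12 GPa = 1.2 × 10¹⁰ Pa
Substitute:
  delta = (5 × 9130 × 9^4) / (384 × (1.2 × 10¹⁰) × 0.000844)
  delta = 0.07701 m
Convert: delta = 0.07701 m = 77.01 mm
Final answer: delta = 77.01 mm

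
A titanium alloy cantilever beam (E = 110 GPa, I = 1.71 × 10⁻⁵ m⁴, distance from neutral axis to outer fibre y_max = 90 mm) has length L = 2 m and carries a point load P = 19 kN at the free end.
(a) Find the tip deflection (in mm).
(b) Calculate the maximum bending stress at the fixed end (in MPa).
(a) Tip deflection of a cantilever with an end point load: δ = P·L^3 / (3·E·I). Convert P = 19 kN = 19000 N, E = 110 GPa = 1.1 × 10¹¹ Pa.
  δ = (19000 × 2^3) / (3 × (1.1 × 10¹¹) × (1.71 × 10⁻⁵)) = 0.02694 m = 26.94 mm
(b) Maximum bending moment at the fixed end: M = P·L = 19000 × 2 = 38000 N·m. Convert y_max = 90 mm = 0.09 m.
  σ = M·y_max / I = (38000 × 0.09) / (1.71 × 10⁻⁵) = 2 × 10⁸ Pa = 200 MPa
Final answer: (a) δ = 26.94 mm, (b) σ = 200 MPa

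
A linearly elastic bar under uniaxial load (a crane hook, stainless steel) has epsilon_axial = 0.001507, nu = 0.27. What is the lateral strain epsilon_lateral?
Model: a linearly elastic bar under uniaxial load, so epsilon_lateral = -nu·epsilon_axial.
Substitute:
  epsilon_lateral = -(0.27 × 0.001507)
  epsilon_lateral = -0.0004069
Final answer: epsilon_lateral = -0.0004069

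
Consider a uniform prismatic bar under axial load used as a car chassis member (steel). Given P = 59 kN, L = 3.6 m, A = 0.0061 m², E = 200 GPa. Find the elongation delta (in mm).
Model: a uniform prismatic bar under axial load, so delta = (P·L) / (A·E).
Convert to SI units:
  P = 59 kN = 59000 N
  E = 200 GPa = 2 × 10¹¹ Pa
Substitute:
  delta = (59000 × 3.6) / (0.0061 × (2 × 10¹¹))
  delta = 0.0001741 m
Convert: delta = 0.0001741 m = 0.1741 mm
Final answer: delta = 0.1741 mm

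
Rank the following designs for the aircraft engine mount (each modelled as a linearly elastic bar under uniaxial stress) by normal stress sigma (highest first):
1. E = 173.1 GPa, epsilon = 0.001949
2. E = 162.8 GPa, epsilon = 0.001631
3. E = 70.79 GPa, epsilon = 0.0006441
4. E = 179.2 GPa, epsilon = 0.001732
Model: a linearly elastic bar under uniaxial stress, so sigma = E·epsilon (SI units).
  Case 1: sigma = (1.731 × 10¹¹) × 0.001949 = 3.374 × 10⁸ Pa = 337.4 MPa
  Case 2: sigma = (1.628 × 10¹¹) × 0.001631 = 2.655 × 10⁸ Pa = 265.5 MPa
  Case 3: sigma = (7.079 × 10¹⁰) × 0.0006441 = 4.56 × 10⁷ Pa = 45.6 MPa
  Case 4: sigma = (1.792 × 10¹¹) × 0.001732 = 3.104 × 10⁸ Pa = 310.4 MPa
Ordering: 337.4 MPa (case 1) > 310.4 MPa (case 4) > 265.5 MPa (case 2) > 45.6 MPa (case 3)
Final answer: 1, 4, 2, 3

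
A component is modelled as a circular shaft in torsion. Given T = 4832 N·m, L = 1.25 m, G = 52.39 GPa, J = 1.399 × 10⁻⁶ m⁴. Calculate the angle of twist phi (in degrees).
Model: a circular shaft in torsion, so phi = (T·L) / (G·J).
Convert to SI units:
  G = 52.39 GPa = 5.239 × 10¹⁰ Pa
Substitute:
  phi = (4832 × 1.25) / ((5.239 × 10¹⁰) × (1.399 × 10⁻⁶))
  phi = 0.08241 rad
Convert to degrees: phi = 0.08241 × 180/π = 4.722°
Final answer: phi = 4.722°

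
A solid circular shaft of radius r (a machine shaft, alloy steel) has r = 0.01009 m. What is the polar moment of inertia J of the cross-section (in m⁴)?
Model: a solid circular shaft of radius r, so J = (π·r^4) / 2.
Substitute:
  J = (π × 0.01009^4) / 2
  J = 1.628 × 10⁻⁸ m⁴
Final answer: J = 1.628 × 10⁻⁸ m⁴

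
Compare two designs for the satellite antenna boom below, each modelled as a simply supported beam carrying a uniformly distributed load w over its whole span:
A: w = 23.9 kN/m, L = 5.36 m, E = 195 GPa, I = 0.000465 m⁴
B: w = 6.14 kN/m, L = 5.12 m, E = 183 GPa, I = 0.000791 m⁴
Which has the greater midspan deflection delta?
Model: a simply supported beam carrying a uniformly distributed load w over its whole span, so delta = (5·w·L^4) / (384·E·I) (SI units).
  A: delta = (5 × 23900 × 5.36^4) / (384 × (1.95 × 10¹¹) × 0.000465) = 0.002833 m = 2.833 mm
  B: delta = (5 × 6140 × 5.12^4) / (384 × (1.83 × 10¹¹) × 0.000791) = 0.0003795 m = 0.3795 mm
2.833 mm > 0.3795 mm, so A is larger.
Final answer: A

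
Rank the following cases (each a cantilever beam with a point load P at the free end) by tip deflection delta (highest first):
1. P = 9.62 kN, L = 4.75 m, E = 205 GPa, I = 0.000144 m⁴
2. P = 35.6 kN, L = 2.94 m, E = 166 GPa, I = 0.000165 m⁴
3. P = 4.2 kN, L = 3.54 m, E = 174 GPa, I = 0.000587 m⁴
Model: a cantilever beam with a point load P at the free end, so delta = (P·L^3) / (3·E·I) (SI units).
  Case 1: delta = (9620 × 4.75^3) / (3 × (2.05 × 10¹¹) × 0.000144) = 0.01164 m = 11.64 mm
  Case 2: delta = (35600 × 2.94^3) / (3 × (1.66 × 10¹¹) × 0.000165) = 0.01101 m = 11.01 mm
  Case 3: delta = (4200 × 3.54^3) / (3 × (1.74 × 10¹¹) × 0.000587) = 0.0006081 m = 0.6081 mm
Ordering: 11.64 mm (case 1) > 11.01 mm (case 2) > 0.6081 mm (case 3)
Final answer: 1, 2, 3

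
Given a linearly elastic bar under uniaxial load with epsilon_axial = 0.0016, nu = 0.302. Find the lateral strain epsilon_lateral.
Model: a linearly elastic bar under uniaxial load, so epsilon_lateral = -nu·epsilon_axial.
Substitute:
  epsilon_lateral = -(0.302 × 0.0016)
  epsilon_lateral = -0.0004832
Final answer: epsilon_lateral = -0.0004832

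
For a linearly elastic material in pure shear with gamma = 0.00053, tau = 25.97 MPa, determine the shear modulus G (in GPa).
Model: a linearly elastic material in pure shear, so tau = G·gamma.
Solve for G: G = tau / gamma.
Convert to SI units:
  tau = 25.97 MPa = 2.597 × 10⁷ Pa
Substitute:
  G = (2.597 × 10⁷) / 0.00053
  G = 4.9 × 10¹⁰ Pa
Convert: G = 4.9 × 10¹⁰ Pa = 49 GPa
Final answer: G = 49 GPa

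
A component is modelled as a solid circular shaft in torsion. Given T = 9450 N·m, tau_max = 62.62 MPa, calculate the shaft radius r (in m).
Model: a solid circular shaft in torsion, so tau_max = (2·T) / (π·r^3).
Solve for r: r = ((2·T) / (π·tau_max))^(1/3).
Convert to SI units:
  tau_max = 62.62 MPa = 6.262 × 10⁷ Pa
Substitute:
  r = ((2 × 9450) / (π × (6.262 × 10⁷)))^(1/3)
  r = 0.0458 m
Final answer: r = 0.0458 m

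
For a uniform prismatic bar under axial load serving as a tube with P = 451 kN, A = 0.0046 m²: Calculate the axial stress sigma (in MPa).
Model: a uniform prismatic bar under axial load, so sigma = P / A.
Convert to SI units:
  P = 451 kN = 451000 N
Substitute:
  sigma = 451000 / 0.0046
  sigma = 9.804 × 10⁷ Pa
Convert: sigma = 9.804 × 10⁷ Pa = 98.04 MPa
Final answer: sigma = 98.04 MPa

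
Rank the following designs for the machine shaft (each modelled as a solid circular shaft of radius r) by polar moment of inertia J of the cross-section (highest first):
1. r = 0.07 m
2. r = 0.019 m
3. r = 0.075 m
Model: a solid circular shaft of radius r, so J = (π·r^4) / 2 (SI units).
  Case 1: J = (π × 0.07^4) / 2 = 3.771 × 10⁻⁵ m⁴
  Case 2: J = (π × 0.019^4) / 2 = 2.047 × 10⁻⁷ m⁴
  Case 3: J = (π × 0.075^4) / 2 = 4.97 × 10⁻⁵ m⁴
Ordering: 4.97 × 10⁻⁵ m⁴ (case 3) > 3.771 × 10⁻⁵ m⁴ (case 1) > 2.047 × 10⁻⁷ m⁴ (case 2)
Final answer: 3, 1, 2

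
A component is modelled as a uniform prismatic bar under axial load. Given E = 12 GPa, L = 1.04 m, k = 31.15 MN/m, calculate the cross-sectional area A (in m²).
Model: a uniform prismatic bar under axial load, so k = (A·E) / L.
Solve for A: A = (k·L) / E.
Convert to SI units:
  E = 12 GPa = 1.2 × 10¹⁰ Pa
  k = 31.15 MN/m = 3.115 × 10⁷ N/m
Substitute:
  A = ((3.115 × 10⁷) × 1.04) / (1.2 × 10¹⁰)
  A = 0.0027 m²
Final answer: A = 0.0027 m²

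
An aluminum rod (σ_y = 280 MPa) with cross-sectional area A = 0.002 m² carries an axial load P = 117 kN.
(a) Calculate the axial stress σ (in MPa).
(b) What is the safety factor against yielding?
(a) Axial stress σ = P/A. Convert P = 117 kN = 117000 N.
  σ = 117000 / 0.002 = 5.85 × 10⁷ Pa = 58.5 MPa
(b) Safety factor SF = σ_y/σ = 280 / 58.5 = 4.786
Final answer: (a) σ = 58.5 MPa, (b) SF = 4.786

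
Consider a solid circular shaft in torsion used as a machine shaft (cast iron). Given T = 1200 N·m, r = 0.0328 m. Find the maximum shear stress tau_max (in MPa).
Model: a solid circular shaft in torsion, so tau_max = (2·T) / (π·r^3).
Substitute:
  tau_max = (2 × 1200) / (π × 0.0328^3)
  tau_max = 2.165 × 10⁷ Pa
Convert: tau_max = 2.165 × 10⁷ Pa = 21.65 MPa
Final answer: tau_max = 21.65 MPa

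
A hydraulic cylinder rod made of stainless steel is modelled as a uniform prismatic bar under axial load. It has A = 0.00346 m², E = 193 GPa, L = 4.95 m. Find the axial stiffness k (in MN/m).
Model: a uniform prismatic bar under axial load, so k = (A·E) / L.
Convert to SI units:
  E = 193 GPa = 1.93 × 10¹¹ Pa
Substitute:
  k = (0.00346 × (1.93 × 10¹¹)) / 4.95
  k = 1.349 × 10⁸ N/m
Convert: k = 1.349 × 10⁸ N/m = 134.9 MN/m
Final answer: k = 134.9 MN/m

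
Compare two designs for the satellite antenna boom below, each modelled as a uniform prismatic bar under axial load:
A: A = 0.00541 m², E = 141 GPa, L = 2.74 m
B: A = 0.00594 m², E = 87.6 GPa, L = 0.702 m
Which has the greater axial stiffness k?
Model: a uniform prismatic bar under axial load, so k = (A·E) / L (SI units).
  A: k = (0.00541 × (1.41 × 10¹¹)) / 2.74 = 2.784 × 10⁸ N/m = 278.4 MN/m
  B: k = (0.00594 × (8.76 × 10¹⁰)) / 0.702 = 7.412 × 10⁸ N/m = 741.2 MN/m
741.2 MN/m > 278.4 MN/m, so B is larger.
Final answer: B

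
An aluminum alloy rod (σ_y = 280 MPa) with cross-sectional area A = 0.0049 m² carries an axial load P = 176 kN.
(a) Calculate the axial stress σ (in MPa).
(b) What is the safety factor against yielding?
(a) Axial stress σ = P/A. Convert P = 176 kN = 176000 N.
  σ = 176000 / 0.0049 = 3.592 × 10⁷ Pa = 35.92 MPa
(b) Safety factor SF = σ_y/σ = 280 / 35.92 = 7.795
Final answer: (a) σ = 35.92 MPa, (b) SF = 7.795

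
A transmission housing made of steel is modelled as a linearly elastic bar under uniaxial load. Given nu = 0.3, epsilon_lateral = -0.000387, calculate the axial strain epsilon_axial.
Model: a linearly elastic bar under uniaxial load, so epsilon_lateral = -nu·epsilon_axial.
Solve for epsilon_axial: epsilon_axial = -epsilon_lateral / nu.
Substitute:
  epsilon_axial = -(-0.000387) / 0.3
  epsilon_axial = 0.00129
Final answer: epsilon_axial = 0.00129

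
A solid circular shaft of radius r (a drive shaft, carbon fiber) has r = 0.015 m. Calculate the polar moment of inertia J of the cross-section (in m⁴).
Model: a solid circular shaft of radius r, so J = (π·r^4) / 2.
Substitute:
  J = (π × 0.015^4) / 2
  J = 7.952 × 10⁻⁸ m⁴
Final answer: J = 7.952 × 10⁻⁸ m⁴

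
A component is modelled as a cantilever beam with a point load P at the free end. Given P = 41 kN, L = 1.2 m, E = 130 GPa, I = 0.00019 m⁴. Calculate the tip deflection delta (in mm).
Model: a cantilever beam with a point load P at the free end, so delta = (P·L^3) / (3·E·I).
Convert to SI units:
  P = 41 kN = 41000 N
  E = 130 GPa = 1.3 × 10¹¹ Pa
Substitute:
  delta = (41000 × 1.2^3) / (3 × (1.3 × 10¹¹) × 0.00019)
  delta = 0.0009561 m
Convert: delta = 0.0009561 m = 0.9561 mm
Final answer: delta = 0.9561 mm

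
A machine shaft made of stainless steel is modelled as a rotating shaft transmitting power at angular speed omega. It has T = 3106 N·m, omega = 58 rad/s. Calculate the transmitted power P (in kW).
Model: a rotating shaft transmitting power at angular speed omega, so P = T·omega.
Substitute:
  P = 3106 × 58
  P = 180100 W
Convert: P = 180100 W = 180.1 kW
Final answer: P = 180.1 kW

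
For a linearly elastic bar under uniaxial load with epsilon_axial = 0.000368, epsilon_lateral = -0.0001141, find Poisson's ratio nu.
Model: a linearly elastic bar under uniaxial load, so epsilon_lateral = -nu·epsilon_axial.
Solve for nu: nu = -epsilon_lateral / epsilon_axial.
Substitute:
  nu = -(-0.0001141) / 0.000368
  nu = 0.3101
Final answer: nu = 0.3101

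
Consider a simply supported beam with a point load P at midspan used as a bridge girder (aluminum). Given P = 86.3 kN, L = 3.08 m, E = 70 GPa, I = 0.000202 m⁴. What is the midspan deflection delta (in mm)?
Model: a simply supported beam with a point load P at midspan, so delta = (P·L^3) / (48·E·I).
Convert to SI units:
  P = 86.3 kN = 86300 N
  E = 70 GPa = 7 × 10¹⁰ Pa
Substitute:
  delta = (86300 × 3.08^3) / (48 × (7 × 10¹⁰) × 0.000202)
  delta = 0.003715 m
Convert: delta = 0.003715 m = 3.715 mm
Final answer: delta = 3.715 mm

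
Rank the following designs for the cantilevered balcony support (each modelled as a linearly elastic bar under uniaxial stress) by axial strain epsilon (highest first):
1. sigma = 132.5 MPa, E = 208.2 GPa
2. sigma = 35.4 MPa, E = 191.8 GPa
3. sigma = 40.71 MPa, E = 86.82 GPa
Model: a linearly elastic bar under uniaxial stress, so epsilon = sigma / E (SI units).
  Case 1: epsilon = (1.325 × 10⁸) / (2.082 × 10¹¹) = 0.0006364
  Case 2: epsilon = (3.54 × 10⁷) / (1.918 × 10¹¹) = 0.0001846
  Case 3: epsilon = (4.071 × 10⁷) / (8.682 × 10¹⁰) = 0.0004689
Ordering: 0.0006364 (case 1) > 0.0004689 (case 3) > 0.0001846 (case 2)
Final answer: 1, 3, 2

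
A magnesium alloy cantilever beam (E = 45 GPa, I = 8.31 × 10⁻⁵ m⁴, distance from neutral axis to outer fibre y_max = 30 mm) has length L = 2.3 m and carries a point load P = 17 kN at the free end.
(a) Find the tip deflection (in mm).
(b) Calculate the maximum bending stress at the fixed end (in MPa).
(a) Tip deflection of a cantilever with an end point load: δ = P·L^3 / (3·E·I). Convert P = 17 kN = 17000 N, E = 45 GPa = 4.5 × 10¹⁰ Pa.
  δ = (17000 × 2.3^3) / (3 × (4.5 × 10¹⁰) × (8.31 × 10⁻⁵)) = 0.01844 m = 18.44 mm
(b) Maximum bending moment at the fixed end: M = P·L = 17000 × 2.3 = 39100 N·m. Convert y_max = 30 mm = 0.03 m.
  σ = M·y_max / I = (39100 × 0.03) / (8.31 × 10⁻⁵) = 1.412 × 10⁷ Pa = 14.12 MPa
Final answer: (a) δ = 18.44 mm, (b) σ = 14.12 MPa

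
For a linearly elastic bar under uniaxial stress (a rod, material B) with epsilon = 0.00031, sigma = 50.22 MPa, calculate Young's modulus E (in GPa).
Model: a linearly elastic bar under uniaxial stress, so sigma = E·epsilon.
Solve for E: E = sigma / epsilon.
Convert to SI units:
  sigma = 50.22 MPa = 5.022 × 10⁷ Pa
Substitute:
  E = (5.022 × 10⁷) / 0.00031
  E = 1.62 × 10¹¹ Pa
Convert: E = 1.62 × 10¹¹ Pa = 162 GPa
Final answer: E = 162 GPa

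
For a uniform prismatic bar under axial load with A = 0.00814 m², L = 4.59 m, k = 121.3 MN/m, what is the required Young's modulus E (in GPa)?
Model: a uniform prismatic bar under axial load, so k = (A·E) / L.
Solve for E: E = (k·L) / A.
Convert to SI units:
  k = 121.3 MN/m = 1.213 × 10⁸ N/m
Substitute:
  E = ((1.213 × 10⁸) × 4.59) / 0.00814
  E = 6.84 × 10¹⁰ Pa
Convert: E = 6.84 × 10¹⁰ Pa = 68.4 GPa
Final answer: E = 68.4 GPa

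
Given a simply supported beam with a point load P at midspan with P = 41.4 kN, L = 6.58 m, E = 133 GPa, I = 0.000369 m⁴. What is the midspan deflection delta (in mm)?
Model: a simply supported beam with a point load P at midspan, so delta = (P·L^3) / (48·E·I).
Convert to SI units:
  P = 41.4 kN = 41400 N
  E = 133 GPa = 1.33 × 10¹¹ Pa
Substitute:
  delta = (41400 × 6.58^3) / (48 × (1.33 × 10¹¹) × 0.000369)
  delta = 0.005007 m
Convert: delta = 0.005007 m = 5.007 mm
Final answer: delta = 5.007 mm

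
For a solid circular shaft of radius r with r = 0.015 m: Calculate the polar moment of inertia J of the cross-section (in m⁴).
Model: a solid circular shaft of radius r, so J = (π·r^4) / 2.
Substitute:
  J = (π × 0.015^4) / 2
  J = 7.952 × 10⁻⁸ m⁴
Final answer: J = 7.952 × 10⁻⁸ m⁴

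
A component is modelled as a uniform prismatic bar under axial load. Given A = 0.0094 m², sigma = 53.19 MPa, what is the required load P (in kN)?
Model: a uniform prismatic bar under axial load, so sigma = P / A.
Solve for P: P = sigma·A.
Convert to SI units:
  sigma = 53.19 MPa = 5.319 × 10⁷ Pa
Substitute:
  P = (5.319 × 10⁷) × 0.0094
  P = 500000 N
Convert: P = 500000 N = 500 kN
Final answer: P = 500 kN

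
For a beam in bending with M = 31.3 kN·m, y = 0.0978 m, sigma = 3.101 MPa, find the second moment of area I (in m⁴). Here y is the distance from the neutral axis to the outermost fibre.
Model: a beam in bending, so sigma = (M·y) / I.
Solve for I: I = (M·y) / sigma.
Convert to SI units:
  M = 31.3 kN·m = 31300 N·m
  sigma = 3.101 MPa = 3.101 × 10⁶ Pa
Substitute:
  I = (31300 × 0.0978) / (3.101 × 10⁶)
  I = 0.0009871 m⁴
Final answer: I = 0.0009871 m⁴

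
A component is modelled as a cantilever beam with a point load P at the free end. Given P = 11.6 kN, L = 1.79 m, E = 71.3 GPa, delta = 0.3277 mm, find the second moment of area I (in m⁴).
Model: a cantilever beam with a point load P at the free end, so delta = (P·L^3) / (3·E·I).
Solve for I: I = (P·L^3) / (3·delta·E).
Convert to SI units:
  P = 11.6 kN = 11600 N
  E = 71.3 GPa = 7.13 × 10¹⁰ Pa
  delta = 0.3277 mm = 0.0003277 m
Substitute:
  I = (11600 × 1.79^3) / (3 × 0.0003277 × (7.13 × 10¹⁰))
  I = 0.0009491 m⁴
Final answer: I = 0.0009491 m⁴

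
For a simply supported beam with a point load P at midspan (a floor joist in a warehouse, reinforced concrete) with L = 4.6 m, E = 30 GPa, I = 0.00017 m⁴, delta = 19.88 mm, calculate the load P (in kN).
Model: a simply supported beam with a point load P at midspan, so delta = (P·L^3) / (48·E·I).
Solve for P: P = (48·delta·E·I) / L^3.
Convert to SI units:
  E = 30 GPa = 3 × 10¹⁰ Pa
  delta = 19.88 mm = 0.01988 m
Substitute:
  P = (48 × 0.01988 × (3 × 10¹⁰) × 0.00017) / 4.6^3
  P = 50000 N
Convert: P = 50000 N = 50 kN
Final answer: P = 50 kN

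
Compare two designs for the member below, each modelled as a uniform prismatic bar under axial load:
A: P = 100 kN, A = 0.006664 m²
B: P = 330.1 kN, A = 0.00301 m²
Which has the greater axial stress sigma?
Model: a uniform prismatic bar under axial load, so sigma = P / A (SI units).
  A: sigma = 100000 / 0.006664 = 1.501 × 10⁷ Pa = 15.01 MPa
  B: sigma = 330100 / 0.00301 = 1.097 × 10⁸ Pa = 109.7 MPa
109.7 MPa > 15.01 MPa, so B is larger.
Final answer: B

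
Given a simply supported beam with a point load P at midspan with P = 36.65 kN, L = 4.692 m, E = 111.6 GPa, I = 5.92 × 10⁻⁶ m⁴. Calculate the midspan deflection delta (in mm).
Model: a simply supported beam with a point load P at midspan, so delta = (P·L^3) / (48·E·I).
Convert to SI units:
  P = 36.65 kN = 36650 N
  E = 111.6 GPa = 1.116 × 10¹¹ Pa
Substitute:
  delta = (36650 × 4.692^3) / (48 × (1.116 × 10¹¹) × (5.92 × 10⁻⁶))
  delta = 0.1194 m
Convert: delta = 0.1194 m = 119.4 mm
Final answer: delta = 119.4 mm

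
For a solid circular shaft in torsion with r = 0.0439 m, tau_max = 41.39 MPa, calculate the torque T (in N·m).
Model: a solid circular shaft in torsion, so tau_max = (2·T) / (π·r^3).
Solve for T: T = (π·tau_max·r^3) / 2.
Convert to SI units:
  tau_max = 41.39 MPa = 4.139 × 10⁷ Pa
Substitute:
  T = (π × (4.139 × 10⁷) × 0.0439^3) / 2
  T = 5501 N·m
Final answer: T = 5501 N·m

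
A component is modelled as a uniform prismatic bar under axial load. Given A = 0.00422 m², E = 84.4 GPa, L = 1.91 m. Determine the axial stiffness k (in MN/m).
Model: a uniform prismatic bar under axial load, so k = (A·E) / L.
Convert to SI units:
  E = 84.4 GPa = 8.44 × 10¹⁰ Pa
Substitute:
  k = (0.00422 × (8.44 × 10¹⁰)) / 1.91
  k = 1.865 × 10⁸ N/m
Convert: k = 1.865 × 10⁸ N/m = 186.5 MN/m
Final answer: k = 186.5 MN/m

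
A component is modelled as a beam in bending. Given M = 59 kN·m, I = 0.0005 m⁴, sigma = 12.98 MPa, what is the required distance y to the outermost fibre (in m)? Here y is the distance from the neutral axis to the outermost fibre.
Model: a beam in bending, so sigma = (M·y) / I.
Solve for y: y = (sigma·I) / M.
Convert to SI units:
  M = 59 kN·m = 59000 N·m
  sigma = 12.98 MPa = 1.298 × 10⁷ Pa
Substitute:
  y = ((1.298 × 10⁷) × 0.0005) / 59000
  y = 0.11 m
Final answer: y = 0.11 m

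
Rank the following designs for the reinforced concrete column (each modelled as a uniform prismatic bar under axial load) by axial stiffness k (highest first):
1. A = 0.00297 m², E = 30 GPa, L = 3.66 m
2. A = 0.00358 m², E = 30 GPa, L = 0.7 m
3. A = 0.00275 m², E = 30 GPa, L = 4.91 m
Model: a uniform prismatic bar under axial load, so k = (A·E) / L (SI units).
  Case 1: k = (0.00297 × (3 × 10¹⁰)) / 3.66 = 2.434 × 10⁷ N/m = 24.34 MN/m
  Case 2: k = (0.00358 × (3 × 10¹⁰)) / 0.7 = 1.534 × 10⁸ N/m = 153.4 MN/m
  Case 3: k = (0.00275 × (3 × 10¹⁰)) / 4.91 = 1.68 × 10⁷ N/m = 16.8 MN/m
Ordering: 153.4 MN/m (case 2) > 24.34 MN/m (case 1) > 16.8 MN/m (case 3)
Final answer: 2, 1, 3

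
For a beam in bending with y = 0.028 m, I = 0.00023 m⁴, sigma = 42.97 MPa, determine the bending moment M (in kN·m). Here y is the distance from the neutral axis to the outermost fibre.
Model: a beam in bending, so sigma = (M·y) / I.
Solve for M: M = (sigma·I) / y.
Convert to SI units:
  sigma = 42.97 MPa = 4.297 × 10⁷ Pa
Substitute:
  M = ((4.297 × 10⁷) × 0.00023) / 0.028
  M = 353000 N·m
Convert: M = 353000 N·m = 353 kN·m
Final answer: M = 353 kN·m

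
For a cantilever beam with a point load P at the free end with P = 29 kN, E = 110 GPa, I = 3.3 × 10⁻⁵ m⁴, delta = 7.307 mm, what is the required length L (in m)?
Model: a cantilever beam with a point load P at the free end, so delta = (P·L^3) / (3·E·I).
Solve for L: L = ((3·delta·E·I) / P)^(1/3).
Convert to SI units:
  P = 29 kN = 29000 N
  E = 110 GPa = 1.1 × 10¹¹ Pa
  delta = 7.307 mm = 0.007307 m
Substitute:
  L = ((3 × 0.007307 × (1.1 × 10¹¹) × (3.3 × 10⁻⁵)) / 29000)^(1/3)
  L = 1.4 m
Final answer: L = 1.4 m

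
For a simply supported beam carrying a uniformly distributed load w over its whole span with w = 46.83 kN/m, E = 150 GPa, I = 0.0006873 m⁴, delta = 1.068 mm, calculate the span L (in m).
Model: a simply supported beam carrying a uniformly distributed load w over its whole span, so delta = (5·w·L^4) / (384·E·I).
Solve for L: L = ((384·delta·E·I) / (5·w))^(1/4).
Convert to SI units:
  w = 46.83 kN/m = 46830 N/m
  E = 150 GPa = 1.5 × 10¹¹ Pa
  delta = 1.068 mm = 0.001068 m
Substitute:
  L = ((384 × 0.001068 × (1.5 × 10¹¹) × 0.0006873) / (5 × 46830))^(1/4)
  L = 3.666 m
Final answer: L = 3.666 m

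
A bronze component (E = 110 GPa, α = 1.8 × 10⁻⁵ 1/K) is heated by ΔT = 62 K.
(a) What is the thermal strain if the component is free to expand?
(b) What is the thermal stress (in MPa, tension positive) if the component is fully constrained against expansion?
(a) Free thermal strain ε_th = α·ΔT = (1.8 × 10⁻⁵) × 62 = 0.001116
(b) Fully constrained, the expansion is suppressed, so σ = -E·α·ΔT. Convert E = 110 GPa = 1.1 × 10¹¹ Pa.
  σ = -(1.1 × 10¹¹) × (1.8 × 10⁻⁵) × 62 = -1.228 × 10⁸ Pa = -122.8 MPa (compressive)
Final answer: (a) ε_th = 0.001116, (b) σ = -122.8 MPa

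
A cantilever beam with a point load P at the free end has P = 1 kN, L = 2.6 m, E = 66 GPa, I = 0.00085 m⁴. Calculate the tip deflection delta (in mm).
Model: a cantilever beam with a point load P at the free end, so delta = (P·L^3) / (3·E·I).
Convert to SI units:
  P = 1 kN = 1000 N
  E = 66 GPa = 6.6 × 10¹⁰ Pa
Substitute:
  delta = (1000 × 2.6^3) / (3 × (6.6 × 10¹⁰) × 0.00085)
  delta = 0.0001044 m
Convert: delta = 0.0001044 m = 0.1044 mm
Final answer: delta = 0.1044 mm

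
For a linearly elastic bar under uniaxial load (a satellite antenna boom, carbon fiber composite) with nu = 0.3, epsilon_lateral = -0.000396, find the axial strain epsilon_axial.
Model: a linearly elastic bar under uniaxial load, so epsilon_lateral = -nu·epsilon_axial.
Solve for epsilon_axial: epsilon_axial = -epsilon_lateral / nu.
Substitute:
  epsilon_axial = -(-0.000396) / 0.3
  epsilon_axial = 0.00132
Final answer: epsilon_axial = 0.00132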